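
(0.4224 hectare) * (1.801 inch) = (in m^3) 193.2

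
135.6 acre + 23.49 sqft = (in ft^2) 5.907e+06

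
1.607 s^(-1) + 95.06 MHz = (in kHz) 9.506e+04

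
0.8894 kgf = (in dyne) 8.722e+05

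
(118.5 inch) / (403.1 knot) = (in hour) 4.032e-06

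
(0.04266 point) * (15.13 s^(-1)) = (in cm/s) 0.02277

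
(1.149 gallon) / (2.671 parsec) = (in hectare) 5.277e-24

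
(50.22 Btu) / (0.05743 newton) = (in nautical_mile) 498.2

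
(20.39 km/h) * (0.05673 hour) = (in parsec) 3.749e-14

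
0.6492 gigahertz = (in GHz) 0.6492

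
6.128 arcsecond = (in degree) 0.001702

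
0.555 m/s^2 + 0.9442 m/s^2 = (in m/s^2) 1.499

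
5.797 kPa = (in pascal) 5797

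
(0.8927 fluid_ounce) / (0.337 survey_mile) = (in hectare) 4.868e-12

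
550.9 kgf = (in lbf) 1215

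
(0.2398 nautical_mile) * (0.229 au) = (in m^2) 1.521e+13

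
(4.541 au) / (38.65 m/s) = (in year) 557.3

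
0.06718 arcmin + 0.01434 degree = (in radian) 0.0002698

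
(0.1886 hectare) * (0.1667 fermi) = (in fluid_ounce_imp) 1.107e-08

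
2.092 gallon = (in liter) 7.919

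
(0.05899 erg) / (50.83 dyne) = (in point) 0.0329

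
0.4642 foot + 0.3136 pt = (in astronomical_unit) 9.465e-13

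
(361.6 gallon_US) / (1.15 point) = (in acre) 0.8337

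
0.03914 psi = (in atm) 0.002663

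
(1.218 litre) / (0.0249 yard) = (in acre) 1.322e-05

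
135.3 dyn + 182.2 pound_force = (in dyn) 8.105e+07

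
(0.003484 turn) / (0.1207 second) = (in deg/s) 10.39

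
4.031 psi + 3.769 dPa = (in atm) 0.2743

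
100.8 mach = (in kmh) 1.236e+05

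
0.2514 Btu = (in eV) 1.656e+21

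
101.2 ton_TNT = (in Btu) 4.013e+08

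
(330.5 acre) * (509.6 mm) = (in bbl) 4.287e+06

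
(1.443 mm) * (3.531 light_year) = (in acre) 1.191e+10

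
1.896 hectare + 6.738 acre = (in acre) 11.42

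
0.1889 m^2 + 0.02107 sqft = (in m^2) 0.1909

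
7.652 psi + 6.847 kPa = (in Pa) 5.961e+04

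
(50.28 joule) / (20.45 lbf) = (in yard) 0.6045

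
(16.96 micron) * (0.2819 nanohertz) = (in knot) 9.294e-15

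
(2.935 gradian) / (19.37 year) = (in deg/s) 4.324e-09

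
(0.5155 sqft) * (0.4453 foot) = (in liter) 6.5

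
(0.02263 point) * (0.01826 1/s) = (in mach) 4.281e-10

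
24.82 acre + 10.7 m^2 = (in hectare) 10.05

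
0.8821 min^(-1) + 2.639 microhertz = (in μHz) 1.47e+04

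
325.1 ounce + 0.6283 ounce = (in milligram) 9.234e+06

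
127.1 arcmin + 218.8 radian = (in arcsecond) 4.514e+07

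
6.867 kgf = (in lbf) 15.14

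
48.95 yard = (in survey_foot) 146.8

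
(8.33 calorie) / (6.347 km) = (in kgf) 0.0005599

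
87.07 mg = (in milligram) 87.07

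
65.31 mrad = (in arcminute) 224.5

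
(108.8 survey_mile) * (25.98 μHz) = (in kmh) 16.38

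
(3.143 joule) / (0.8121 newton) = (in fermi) 3.87e+15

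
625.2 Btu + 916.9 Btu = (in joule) 1.627e+06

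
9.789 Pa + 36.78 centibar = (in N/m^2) 3.679e+04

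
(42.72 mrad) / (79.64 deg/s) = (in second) 0.03073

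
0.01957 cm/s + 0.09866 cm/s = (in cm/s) 0.1182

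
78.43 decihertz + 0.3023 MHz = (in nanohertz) 3.023e+14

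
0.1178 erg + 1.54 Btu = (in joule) 1625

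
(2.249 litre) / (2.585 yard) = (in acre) 2.351e-07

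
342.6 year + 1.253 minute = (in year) 342.6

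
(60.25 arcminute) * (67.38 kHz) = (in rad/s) 1181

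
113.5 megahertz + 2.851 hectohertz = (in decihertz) 1.135e+09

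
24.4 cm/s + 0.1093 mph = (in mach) 0.0008601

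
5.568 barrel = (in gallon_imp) 194.7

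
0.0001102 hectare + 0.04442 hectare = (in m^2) 445.3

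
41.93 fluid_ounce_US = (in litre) 1.24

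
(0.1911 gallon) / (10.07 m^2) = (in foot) 0.0002357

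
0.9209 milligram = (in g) 0.0009209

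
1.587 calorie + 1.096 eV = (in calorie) 1.587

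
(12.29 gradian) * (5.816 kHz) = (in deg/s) 6.433e+04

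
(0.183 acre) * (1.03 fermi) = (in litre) 7.628e-10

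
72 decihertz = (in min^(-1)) 432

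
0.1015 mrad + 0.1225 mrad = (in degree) 0.01283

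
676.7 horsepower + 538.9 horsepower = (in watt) 9.065e+05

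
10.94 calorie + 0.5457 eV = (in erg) 4.577e+08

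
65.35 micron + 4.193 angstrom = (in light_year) 6.908e-21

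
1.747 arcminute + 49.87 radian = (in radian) 49.87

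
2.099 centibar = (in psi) 0.3044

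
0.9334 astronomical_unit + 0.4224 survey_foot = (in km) 1.396e+08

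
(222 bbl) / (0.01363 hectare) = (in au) 1.731e-12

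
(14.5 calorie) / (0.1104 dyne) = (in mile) 3.415e+04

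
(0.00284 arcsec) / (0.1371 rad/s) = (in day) 1.162e-12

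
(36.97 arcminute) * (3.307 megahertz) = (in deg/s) 2.038e+06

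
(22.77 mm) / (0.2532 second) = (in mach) 0.0002641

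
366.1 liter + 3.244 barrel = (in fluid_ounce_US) 2.982e+04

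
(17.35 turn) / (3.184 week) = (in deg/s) 0.003244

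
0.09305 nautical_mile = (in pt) 4.885e+05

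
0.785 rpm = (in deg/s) 4.71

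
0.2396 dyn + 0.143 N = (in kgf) 0.01458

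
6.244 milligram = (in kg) 6.244e-06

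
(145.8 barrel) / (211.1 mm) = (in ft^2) 1182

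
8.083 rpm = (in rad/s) 0.8464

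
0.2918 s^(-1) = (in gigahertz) 2.918e-10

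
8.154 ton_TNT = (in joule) 3.412e+10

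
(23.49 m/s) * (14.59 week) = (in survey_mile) 1.288e+05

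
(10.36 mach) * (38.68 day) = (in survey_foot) 3.868e+10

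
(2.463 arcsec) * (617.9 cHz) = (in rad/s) 7.378e-05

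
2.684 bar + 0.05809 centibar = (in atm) 2.649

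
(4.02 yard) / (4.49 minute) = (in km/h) 0.04912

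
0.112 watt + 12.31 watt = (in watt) 12.42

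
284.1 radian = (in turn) 45.22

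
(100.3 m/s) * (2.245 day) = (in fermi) 1.945e+22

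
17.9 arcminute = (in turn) 0.0008287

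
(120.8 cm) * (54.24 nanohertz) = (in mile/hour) 1.466e-07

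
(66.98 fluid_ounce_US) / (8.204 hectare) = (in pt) 6.844e-05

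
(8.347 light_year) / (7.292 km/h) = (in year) 1.236e+09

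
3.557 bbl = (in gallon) 149.4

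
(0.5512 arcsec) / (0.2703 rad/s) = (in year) 3.135e-13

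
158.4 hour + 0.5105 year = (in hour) 4630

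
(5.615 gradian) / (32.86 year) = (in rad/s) 8.511e-11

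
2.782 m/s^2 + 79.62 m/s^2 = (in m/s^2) 82.4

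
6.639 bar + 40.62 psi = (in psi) 136.9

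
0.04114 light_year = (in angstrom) 3.892e+24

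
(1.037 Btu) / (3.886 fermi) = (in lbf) 6.329e+16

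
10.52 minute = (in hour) 0.1753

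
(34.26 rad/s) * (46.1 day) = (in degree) 7.819e+09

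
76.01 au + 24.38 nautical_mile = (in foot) 3.731e+13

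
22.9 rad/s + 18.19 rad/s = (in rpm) 392.4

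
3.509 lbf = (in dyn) 1.561e+06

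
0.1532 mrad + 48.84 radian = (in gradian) 3109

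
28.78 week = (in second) 1.741e+07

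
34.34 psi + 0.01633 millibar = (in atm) 2.337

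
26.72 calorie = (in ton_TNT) 2.672e-08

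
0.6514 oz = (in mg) 1.847e+04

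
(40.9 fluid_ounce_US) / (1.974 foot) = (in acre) 4.968e-07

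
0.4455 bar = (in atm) 0.4397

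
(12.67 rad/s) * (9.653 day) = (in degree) 6.054e+08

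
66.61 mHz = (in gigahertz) 6.661e-11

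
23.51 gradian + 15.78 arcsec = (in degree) 21.16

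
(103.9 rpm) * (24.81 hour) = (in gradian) 6.187e+07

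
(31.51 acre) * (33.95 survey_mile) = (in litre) 6.967e+12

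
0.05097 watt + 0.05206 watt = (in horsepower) 0.0001382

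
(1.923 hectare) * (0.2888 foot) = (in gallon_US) 4.472e+05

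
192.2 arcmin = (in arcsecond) 1.153e+04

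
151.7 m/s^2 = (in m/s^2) 151.7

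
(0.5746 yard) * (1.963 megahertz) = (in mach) 3029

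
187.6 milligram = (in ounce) 0.006617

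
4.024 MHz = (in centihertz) 4.024e+08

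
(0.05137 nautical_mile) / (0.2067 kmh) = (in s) 1657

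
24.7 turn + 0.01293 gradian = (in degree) 8892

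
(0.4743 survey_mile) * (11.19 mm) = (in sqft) 91.94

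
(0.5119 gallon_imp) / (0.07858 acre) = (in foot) 2.401e-05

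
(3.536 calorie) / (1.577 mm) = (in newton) 9381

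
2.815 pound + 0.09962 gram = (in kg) 1.277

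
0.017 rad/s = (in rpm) 0.1623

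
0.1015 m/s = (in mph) 0.227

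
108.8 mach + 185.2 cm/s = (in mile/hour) 8.287e+04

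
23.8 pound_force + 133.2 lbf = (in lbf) 157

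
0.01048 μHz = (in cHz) 1.048e-06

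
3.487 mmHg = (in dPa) 4649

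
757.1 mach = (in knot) 5.011e+05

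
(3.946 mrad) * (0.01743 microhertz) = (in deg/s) 3.941e-09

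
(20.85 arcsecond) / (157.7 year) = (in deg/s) 1.165e-12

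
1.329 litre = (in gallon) 0.3511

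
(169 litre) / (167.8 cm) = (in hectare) 1.007e-05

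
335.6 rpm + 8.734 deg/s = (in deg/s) 2022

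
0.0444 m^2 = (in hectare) 4.44e-06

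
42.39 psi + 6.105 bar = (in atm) 8.91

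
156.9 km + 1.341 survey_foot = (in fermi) 1.569e+20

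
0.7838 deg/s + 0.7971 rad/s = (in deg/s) 46.45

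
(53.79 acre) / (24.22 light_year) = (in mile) 5.903e-16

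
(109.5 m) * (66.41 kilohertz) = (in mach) 2.136e+04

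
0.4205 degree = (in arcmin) 25.23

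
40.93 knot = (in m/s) 21.06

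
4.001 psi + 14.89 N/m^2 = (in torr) 207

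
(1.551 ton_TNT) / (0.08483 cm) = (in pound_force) 1.72e+12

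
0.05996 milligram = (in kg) 5.996e-08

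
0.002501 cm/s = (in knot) 4.862e-05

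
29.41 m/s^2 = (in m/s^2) 29.41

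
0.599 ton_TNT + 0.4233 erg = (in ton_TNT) 0.599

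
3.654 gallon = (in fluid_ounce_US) 467.7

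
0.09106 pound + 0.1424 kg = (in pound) 0.405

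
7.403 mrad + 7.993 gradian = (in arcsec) 2.742e+04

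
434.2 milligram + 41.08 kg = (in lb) 90.57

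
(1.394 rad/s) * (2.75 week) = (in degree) 1.328e+08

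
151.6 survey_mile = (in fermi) 2.44e+20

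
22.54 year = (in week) 1175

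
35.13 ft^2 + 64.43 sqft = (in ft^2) 99.56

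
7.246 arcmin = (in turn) 0.0003355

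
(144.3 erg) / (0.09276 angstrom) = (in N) 1.556e+06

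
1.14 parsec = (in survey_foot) 1.154e+17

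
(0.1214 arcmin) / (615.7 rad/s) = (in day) 6.638e-13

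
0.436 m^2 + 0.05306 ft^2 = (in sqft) 4.746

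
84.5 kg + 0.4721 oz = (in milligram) 8.451e+07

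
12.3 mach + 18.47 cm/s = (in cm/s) 4.188e+05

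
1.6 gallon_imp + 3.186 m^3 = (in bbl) 20.09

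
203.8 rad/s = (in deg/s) 1.168e+04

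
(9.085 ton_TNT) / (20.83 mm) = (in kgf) 1.861e+11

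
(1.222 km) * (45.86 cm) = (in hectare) 0.05604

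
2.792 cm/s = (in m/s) 0.02792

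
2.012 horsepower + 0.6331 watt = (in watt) 1501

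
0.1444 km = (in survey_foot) 473.8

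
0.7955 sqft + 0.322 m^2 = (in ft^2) 4.261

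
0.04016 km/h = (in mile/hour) 0.02495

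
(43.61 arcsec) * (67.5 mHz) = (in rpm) 0.0001363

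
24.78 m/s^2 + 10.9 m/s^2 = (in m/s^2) 35.68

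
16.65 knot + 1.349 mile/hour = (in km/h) 33.01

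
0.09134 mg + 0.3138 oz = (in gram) 8.896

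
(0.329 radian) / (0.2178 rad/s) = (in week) 2.498e-06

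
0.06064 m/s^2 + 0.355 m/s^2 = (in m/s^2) 0.4156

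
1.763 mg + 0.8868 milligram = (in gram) 0.00265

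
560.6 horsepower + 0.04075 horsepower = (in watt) 4.181e+05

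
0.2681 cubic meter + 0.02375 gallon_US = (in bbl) 1.687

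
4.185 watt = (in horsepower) 0.005612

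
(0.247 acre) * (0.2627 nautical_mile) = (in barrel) 3.059e+06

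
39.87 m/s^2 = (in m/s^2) 39.87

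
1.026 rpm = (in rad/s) 0.1074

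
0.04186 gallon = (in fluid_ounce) 5.358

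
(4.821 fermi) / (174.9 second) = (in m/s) 2.756e-17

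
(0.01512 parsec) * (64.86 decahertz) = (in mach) 8.887e+14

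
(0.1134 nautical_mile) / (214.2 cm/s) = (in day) 0.001135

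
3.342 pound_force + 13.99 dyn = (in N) 14.87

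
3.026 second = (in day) 3.502e-05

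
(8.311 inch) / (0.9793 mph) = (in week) 7.973e-07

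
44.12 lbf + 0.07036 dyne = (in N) 196.3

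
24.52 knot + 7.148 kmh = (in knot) 28.38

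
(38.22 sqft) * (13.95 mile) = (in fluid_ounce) 2.696e+09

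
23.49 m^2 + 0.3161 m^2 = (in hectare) 0.002381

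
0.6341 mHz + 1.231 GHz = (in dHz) 1.231e+10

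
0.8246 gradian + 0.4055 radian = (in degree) 23.98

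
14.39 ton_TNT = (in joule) 6.021e+10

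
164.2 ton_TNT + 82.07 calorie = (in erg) 6.87e+18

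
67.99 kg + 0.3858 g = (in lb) 149.9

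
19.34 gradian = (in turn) 0.04835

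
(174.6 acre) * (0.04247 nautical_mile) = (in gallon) 1.468e+10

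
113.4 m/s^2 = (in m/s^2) 113.4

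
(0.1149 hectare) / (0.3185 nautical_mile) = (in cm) 194.8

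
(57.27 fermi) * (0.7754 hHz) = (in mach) 1.304e-14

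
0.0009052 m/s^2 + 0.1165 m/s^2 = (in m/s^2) 0.1174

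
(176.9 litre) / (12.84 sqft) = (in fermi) 1.483e+14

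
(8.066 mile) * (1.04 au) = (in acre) 4.991e+11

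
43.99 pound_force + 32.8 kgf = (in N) 517.3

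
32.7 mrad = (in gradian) 2.082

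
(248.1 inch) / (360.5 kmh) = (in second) 0.06293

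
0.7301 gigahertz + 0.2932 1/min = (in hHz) 7.301e+06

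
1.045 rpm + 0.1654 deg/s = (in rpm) 1.073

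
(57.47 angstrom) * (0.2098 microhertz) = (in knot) 2.344e-15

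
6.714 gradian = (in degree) 6.043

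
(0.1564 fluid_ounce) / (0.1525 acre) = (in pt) 2.124e-05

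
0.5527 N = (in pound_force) 0.1243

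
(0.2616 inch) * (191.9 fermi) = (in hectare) 1.275e-19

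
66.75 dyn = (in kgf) 6.807e-05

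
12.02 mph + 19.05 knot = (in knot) 29.5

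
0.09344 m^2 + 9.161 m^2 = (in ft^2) 99.61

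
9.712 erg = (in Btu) 9.205e-10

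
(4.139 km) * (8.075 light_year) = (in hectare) 3.162e+16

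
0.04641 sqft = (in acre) 1.065e-06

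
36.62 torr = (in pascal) 4882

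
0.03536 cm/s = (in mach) 1.038e-06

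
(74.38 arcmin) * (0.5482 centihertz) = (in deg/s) 0.006796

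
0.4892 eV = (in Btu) 7.429e-23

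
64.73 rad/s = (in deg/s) 3709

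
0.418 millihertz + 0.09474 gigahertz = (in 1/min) 5.684e+09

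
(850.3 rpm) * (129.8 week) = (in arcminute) 2.403e+13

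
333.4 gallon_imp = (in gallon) 400.4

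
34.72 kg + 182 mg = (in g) 3.472e+04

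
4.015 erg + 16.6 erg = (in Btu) 1.954e-09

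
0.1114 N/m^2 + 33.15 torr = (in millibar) 44.2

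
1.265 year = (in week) 65.96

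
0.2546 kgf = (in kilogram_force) 0.2546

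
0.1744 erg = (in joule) 1.744e-08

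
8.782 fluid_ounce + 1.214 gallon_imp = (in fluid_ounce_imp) 203.4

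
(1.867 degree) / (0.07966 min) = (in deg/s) 0.3906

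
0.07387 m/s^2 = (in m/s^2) 0.07387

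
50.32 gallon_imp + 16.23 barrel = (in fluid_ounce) 9.499e+04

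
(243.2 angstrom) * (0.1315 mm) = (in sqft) 3.442e-11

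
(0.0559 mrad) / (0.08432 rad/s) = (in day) 7.673e-09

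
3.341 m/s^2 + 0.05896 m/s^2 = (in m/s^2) 3.4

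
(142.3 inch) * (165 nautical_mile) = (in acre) 272.9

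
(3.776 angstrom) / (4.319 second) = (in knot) 1.699e-10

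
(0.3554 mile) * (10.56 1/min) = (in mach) 0.2956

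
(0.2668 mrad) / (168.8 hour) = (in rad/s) 4.39e-10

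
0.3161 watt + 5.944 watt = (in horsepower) 0.008395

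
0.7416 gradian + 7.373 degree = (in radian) 0.1403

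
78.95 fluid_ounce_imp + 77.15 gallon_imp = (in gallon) 93.25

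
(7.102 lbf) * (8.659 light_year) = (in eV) 1.615e+37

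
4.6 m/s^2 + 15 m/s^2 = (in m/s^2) 19.6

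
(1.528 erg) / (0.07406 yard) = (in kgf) 2.301e-07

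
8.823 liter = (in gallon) 2.331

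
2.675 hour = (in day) 0.1115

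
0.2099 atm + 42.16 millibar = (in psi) 3.696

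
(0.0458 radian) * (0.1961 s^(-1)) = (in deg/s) 0.5146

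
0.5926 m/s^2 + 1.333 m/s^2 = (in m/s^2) 1.926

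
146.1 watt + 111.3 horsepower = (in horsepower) 111.5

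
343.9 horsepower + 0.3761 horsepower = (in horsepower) 344.3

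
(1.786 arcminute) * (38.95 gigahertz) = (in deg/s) 1.159e+09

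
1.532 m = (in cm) 153.2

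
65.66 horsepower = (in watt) 4.896e+04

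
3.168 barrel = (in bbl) 3.168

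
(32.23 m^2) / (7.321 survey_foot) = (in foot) 47.39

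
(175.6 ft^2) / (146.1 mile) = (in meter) 6.938e-05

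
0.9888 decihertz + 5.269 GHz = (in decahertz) 5.269e+08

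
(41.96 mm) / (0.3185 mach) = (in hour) 1.075e-07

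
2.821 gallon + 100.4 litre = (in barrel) 0.6987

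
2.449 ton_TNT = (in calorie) 2.449e+09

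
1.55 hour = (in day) 0.06458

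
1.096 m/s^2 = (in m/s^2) 1.096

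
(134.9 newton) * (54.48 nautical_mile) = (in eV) 8.495e+25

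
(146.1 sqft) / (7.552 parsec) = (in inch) 2.293e-15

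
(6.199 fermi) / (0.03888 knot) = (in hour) 8.609e-17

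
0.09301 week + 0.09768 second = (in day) 0.6511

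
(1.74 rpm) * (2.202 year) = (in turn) 2.014e+06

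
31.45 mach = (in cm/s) 1.071e+06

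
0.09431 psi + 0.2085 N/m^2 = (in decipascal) 6505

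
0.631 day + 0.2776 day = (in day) 0.9086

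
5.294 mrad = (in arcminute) 18.2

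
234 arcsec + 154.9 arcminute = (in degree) 2.647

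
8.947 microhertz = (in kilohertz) 8.947e-09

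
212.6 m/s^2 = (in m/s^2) 212.6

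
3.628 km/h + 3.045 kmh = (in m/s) 1.854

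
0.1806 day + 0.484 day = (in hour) 15.95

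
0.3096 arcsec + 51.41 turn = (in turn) 51.41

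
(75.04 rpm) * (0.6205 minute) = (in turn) 46.56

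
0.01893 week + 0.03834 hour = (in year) 0.0003674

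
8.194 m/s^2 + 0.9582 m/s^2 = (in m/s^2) 9.152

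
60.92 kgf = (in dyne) 5.974e+07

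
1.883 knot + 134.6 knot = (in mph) 157.1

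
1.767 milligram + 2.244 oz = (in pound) 0.1403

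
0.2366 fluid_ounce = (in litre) 0.006997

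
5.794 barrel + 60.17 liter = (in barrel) 6.172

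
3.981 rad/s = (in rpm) 38.02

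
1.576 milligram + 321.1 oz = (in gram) 9103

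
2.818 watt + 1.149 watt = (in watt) 3.967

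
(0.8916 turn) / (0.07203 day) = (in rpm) 0.008596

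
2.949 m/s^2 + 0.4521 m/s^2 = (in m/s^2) 3.401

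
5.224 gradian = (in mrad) 82.06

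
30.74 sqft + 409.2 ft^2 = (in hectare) 0.004087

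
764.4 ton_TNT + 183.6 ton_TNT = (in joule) 3.966e+12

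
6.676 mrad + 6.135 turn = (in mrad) 3.855e+04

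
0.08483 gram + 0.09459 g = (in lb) 0.0003956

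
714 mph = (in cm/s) 3.192e+04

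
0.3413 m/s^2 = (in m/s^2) 0.3413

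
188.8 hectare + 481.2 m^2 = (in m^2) 1.888e+06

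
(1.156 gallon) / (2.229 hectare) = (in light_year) 2.075e-23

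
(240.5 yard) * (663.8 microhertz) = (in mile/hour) 0.3265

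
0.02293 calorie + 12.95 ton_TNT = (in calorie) 1.295e+10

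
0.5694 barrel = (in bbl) 0.5694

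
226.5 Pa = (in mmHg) 1.699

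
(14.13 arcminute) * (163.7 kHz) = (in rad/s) 672.8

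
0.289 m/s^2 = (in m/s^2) 0.289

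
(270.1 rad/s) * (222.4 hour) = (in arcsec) 4.461e+13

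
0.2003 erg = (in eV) 1.25e+11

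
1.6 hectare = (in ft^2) 1.722e+05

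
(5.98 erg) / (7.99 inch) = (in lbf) 6.624e-07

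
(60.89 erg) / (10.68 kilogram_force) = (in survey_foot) 1.907e-07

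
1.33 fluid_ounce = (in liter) 0.03933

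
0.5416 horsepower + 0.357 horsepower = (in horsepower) 0.8986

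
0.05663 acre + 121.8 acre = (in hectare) 49.31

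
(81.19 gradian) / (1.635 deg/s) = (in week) 7.39e-05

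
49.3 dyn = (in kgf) 5.027e-05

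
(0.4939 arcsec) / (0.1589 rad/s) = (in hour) 4.186e-09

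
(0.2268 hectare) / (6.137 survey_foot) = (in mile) 0.7534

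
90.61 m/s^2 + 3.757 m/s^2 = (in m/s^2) 94.37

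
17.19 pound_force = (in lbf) 17.19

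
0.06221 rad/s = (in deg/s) 3.564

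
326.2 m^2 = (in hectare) 0.03262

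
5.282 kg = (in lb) 11.64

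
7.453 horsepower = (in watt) 5558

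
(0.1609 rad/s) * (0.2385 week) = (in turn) 3694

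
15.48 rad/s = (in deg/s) 886.9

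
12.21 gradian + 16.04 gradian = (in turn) 0.07063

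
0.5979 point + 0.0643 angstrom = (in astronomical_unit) 1.41e-15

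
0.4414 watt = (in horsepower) 0.0005919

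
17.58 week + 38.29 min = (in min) 1.772e+05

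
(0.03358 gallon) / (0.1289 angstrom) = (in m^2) 9.861e+06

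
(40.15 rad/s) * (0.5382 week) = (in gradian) 8.32e+08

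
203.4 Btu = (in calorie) 5.129e+04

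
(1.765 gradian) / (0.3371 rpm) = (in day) 9.09e-06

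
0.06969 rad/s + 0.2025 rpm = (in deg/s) 5.208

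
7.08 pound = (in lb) 7.08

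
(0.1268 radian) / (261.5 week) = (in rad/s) 8.017e-10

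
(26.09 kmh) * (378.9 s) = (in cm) 2.746e+05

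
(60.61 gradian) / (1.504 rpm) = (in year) 1.917e-07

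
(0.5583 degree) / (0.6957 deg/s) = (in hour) 0.0002229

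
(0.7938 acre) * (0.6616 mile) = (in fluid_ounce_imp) 1.204e+11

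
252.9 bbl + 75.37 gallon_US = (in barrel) 254.7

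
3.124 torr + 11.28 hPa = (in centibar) 1.544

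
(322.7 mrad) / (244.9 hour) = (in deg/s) 2.097e-05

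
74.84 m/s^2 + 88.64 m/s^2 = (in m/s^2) 163.5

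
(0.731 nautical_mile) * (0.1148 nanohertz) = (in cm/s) 1.554e-05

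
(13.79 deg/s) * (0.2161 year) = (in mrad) 1.64e+09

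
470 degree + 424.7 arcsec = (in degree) 470.1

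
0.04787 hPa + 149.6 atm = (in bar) 151.6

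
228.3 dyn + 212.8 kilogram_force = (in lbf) 469.1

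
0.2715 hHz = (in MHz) 2.715e-05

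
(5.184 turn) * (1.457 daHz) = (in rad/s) 474.6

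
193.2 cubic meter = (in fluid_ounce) 6.533e+06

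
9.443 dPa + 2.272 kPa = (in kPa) 2.273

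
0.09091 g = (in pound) 0.0002004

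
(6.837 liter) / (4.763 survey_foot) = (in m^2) 0.004709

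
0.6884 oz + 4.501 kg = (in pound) 9.966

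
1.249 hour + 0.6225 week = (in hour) 105.8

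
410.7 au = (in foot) 2.016e+14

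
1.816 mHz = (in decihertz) 0.01816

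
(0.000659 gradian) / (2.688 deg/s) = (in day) 2.554e-09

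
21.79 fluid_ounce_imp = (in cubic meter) 0.0006191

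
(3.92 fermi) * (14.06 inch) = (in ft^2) 1.507e-14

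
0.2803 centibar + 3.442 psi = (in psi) 3.483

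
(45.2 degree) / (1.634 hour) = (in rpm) 0.001281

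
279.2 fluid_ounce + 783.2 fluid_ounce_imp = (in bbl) 0.1919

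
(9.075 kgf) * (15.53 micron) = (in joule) 0.001382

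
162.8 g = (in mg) 1.628e+05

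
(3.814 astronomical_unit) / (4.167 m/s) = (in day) 1.585e+06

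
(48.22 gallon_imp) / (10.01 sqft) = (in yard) 0.2578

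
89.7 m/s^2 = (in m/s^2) 89.7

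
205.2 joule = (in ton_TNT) 4.904e-08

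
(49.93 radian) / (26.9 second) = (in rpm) 17.72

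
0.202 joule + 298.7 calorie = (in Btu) 1.185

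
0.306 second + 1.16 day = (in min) 1670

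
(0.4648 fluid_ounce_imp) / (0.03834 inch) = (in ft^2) 0.146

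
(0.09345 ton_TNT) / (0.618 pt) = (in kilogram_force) 1.829e+11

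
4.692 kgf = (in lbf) 10.34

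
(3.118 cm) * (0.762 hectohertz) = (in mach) 0.006978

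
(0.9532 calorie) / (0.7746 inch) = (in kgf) 20.67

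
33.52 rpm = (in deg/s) 201.1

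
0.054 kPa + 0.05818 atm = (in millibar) 59.49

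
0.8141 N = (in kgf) 0.08302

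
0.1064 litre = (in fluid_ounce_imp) 3.745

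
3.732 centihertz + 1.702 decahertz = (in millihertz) 1.706e+04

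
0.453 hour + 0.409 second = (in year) 5.173e-05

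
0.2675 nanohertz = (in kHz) 2.675e-13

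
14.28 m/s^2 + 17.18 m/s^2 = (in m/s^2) 31.46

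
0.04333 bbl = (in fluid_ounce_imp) 242.5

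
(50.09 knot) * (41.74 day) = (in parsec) 3.012e-09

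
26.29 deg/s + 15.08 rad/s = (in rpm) 148.4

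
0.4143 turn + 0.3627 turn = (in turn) 0.777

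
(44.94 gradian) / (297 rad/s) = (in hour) 6.602e-07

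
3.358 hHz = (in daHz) 33.58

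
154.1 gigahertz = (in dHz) 1.541e+12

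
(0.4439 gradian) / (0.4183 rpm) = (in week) 2.632e-07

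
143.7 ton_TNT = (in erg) 6.012e+18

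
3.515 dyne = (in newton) 3.515e-05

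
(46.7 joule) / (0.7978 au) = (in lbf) 8.797e-11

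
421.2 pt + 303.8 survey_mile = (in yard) 5.347e+05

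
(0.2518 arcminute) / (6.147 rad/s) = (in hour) 3.31e-09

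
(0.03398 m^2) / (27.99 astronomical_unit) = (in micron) 8.115e-09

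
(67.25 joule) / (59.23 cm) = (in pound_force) 25.52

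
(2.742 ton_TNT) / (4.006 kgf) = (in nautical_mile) 1.577e+05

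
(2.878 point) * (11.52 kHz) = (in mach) 0.03435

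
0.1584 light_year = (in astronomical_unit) 1.002e+04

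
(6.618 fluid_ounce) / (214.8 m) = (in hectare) 9.112e-11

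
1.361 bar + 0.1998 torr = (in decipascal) 1.361e+06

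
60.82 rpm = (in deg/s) 364.9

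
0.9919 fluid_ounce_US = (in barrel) 0.0001845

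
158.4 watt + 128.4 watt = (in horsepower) 0.3846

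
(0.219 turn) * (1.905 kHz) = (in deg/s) 1.502e+05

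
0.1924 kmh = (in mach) 0.000157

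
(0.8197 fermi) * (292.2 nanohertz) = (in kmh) 8.623e-22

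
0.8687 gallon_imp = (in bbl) 0.02484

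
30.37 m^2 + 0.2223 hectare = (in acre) 0.5568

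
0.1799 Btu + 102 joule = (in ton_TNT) 6.974e-08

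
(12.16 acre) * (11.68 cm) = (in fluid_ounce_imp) 2.023e+08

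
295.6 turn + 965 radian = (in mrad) 2.822e+06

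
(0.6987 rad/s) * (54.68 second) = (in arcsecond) 7.88e+06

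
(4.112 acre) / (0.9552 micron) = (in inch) 6.859e+11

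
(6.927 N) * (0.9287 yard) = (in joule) 5.882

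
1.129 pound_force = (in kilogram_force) 0.5121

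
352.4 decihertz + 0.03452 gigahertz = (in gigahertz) 0.03452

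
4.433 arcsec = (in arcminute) 0.07388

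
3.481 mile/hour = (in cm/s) 155.6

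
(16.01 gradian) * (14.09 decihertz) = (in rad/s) 0.3543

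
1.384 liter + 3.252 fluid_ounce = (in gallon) 0.391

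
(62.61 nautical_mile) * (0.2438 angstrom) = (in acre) 6.986e-10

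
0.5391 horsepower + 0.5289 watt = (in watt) 402.5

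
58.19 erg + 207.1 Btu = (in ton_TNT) 5.222e-05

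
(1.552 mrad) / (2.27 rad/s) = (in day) 7.913e-09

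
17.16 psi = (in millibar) 1183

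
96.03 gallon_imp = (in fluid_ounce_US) 1.476e+04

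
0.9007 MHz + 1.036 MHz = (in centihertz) 1.937e+08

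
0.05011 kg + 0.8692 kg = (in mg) 9.193e+05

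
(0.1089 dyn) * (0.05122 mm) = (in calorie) 1.333e-11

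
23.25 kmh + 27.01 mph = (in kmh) 66.72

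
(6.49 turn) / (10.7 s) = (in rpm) 36.39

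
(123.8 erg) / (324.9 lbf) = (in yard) 9.368e-09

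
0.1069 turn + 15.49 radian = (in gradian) 1029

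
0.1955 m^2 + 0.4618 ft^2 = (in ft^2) 2.566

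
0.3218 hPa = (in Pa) 32.18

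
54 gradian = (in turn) 0.135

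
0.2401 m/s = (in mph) 0.5371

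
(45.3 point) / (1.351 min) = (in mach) 5.79e-07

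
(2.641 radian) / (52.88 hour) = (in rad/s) 1.387e-05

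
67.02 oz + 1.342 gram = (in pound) 4.192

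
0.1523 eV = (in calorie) 5.832e-21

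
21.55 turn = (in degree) 7758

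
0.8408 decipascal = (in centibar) 8.408e-05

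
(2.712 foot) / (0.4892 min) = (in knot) 0.05474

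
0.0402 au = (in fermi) 6.014e+24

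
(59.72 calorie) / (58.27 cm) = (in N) 428.8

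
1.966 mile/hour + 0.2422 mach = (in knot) 162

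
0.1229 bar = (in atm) 0.1213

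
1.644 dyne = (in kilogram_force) 1.676e-06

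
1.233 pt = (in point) 1.233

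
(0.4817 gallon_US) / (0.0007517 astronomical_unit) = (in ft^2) 1.745e-10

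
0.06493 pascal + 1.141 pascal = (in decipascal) 12.06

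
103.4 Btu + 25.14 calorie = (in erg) 1.092e+12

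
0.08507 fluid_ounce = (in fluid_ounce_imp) 0.08854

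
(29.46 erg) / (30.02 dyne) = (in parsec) 3.18e-19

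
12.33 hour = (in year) 0.001408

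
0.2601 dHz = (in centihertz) 2.601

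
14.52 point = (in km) 5.122e-06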